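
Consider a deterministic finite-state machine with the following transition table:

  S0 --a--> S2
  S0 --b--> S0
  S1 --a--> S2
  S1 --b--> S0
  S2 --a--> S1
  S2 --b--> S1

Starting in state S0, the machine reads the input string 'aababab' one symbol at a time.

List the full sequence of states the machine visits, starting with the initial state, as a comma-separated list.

Answer: S0, S2, S1, S0, S2, S1, S2, S1

Derivation:
Start: S0
  read 'a': S0 --a--> S2
  read 'a': S2 --a--> S1
  read 'b': S1 --b--> S0
  read 'a': S0 --a--> S2
  read 'b': S2 --b--> S1
  read 'a': S1 --a--> S2
  read 'b': S2 --b--> S1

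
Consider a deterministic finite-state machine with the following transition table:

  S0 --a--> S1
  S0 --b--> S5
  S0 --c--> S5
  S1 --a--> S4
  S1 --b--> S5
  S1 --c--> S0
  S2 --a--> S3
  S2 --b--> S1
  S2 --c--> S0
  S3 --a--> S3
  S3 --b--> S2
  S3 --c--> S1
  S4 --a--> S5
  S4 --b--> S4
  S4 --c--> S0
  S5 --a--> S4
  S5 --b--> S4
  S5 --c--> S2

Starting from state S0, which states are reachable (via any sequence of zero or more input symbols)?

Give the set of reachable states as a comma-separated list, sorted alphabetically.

Answer: S0, S1, S2, S3, S4, S5

Derivation:
BFS from S0:
  visit S0: S0--a-->S1 (new), S0--b-->S5 (new), S0--c-->S5 (seen)
  visit S1: S1--a-->S4 (new), S1--b-->S5 (seen), S1--c-->S0 (seen)
  visit S5: S5--a-->S4 (seen), S5--b-->S4 (seen), S5--c-->S2 (new)
  visit S4: S4--a-->S5 (seen), S4--b-->S4 (seen), S4--c-->S0 (seen)
  visit S2: S2--a-->S3 (new), S2--b-->S1 (seen), S2--c-->S0 (seen)
  visit S3: S3--a-->S3 (seen), S3--b-->S2 (seen), S3--c-->S1 (seen)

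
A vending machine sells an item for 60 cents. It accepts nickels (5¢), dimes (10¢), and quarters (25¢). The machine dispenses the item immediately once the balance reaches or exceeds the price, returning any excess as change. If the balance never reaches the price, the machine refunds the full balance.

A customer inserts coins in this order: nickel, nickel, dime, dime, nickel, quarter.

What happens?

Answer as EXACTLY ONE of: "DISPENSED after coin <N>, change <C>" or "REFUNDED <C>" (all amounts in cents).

Price: 60¢
Coin 1 (nickel, 5¢): balance = 5¢
Coin 2 (nickel, 5¢): balance = 10¢
Coin 3 (dime, 10¢): balance = 20¢
Coin 4 (dime, 10¢): balance = 30¢
Coin 5 (nickel, 5¢): balance = 35¢
Coin 6 (quarter, 25¢): balance = 60¢
  → balance >= price → DISPENSE, change = 60 - 60 = 0¢

Answer: DISPENSED after coin 6, change 0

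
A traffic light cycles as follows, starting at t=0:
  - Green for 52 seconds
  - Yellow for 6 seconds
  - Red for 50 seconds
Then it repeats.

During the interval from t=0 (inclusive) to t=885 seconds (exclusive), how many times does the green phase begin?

Answer: 9

Derivation:
Cycle = 52+6+50 = 108s
green phase starts at t = k*108 + 0 for k=0,1,2,...
Need k*108+0 < 885 → k < 8.194
k ∈ {0, ..., 8} → 9 starts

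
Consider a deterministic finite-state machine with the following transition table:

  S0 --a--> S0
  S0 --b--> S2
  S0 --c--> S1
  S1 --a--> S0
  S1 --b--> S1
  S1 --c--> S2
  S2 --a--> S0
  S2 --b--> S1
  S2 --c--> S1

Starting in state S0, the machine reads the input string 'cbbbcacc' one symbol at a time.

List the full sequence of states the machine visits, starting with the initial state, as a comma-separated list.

Start: S0
  read 'c': S0 --c--> S1
  read 'b': S1 --b--> S1
  read 'b': S1 --b--> S1
  read 'b': S1 --b--> S1
  read 'c': S1 --c--> S2
  read 'a': S2 --a--> S0
  read 'c': S0 --c--> S1
  read 'c': S1 --c--> S2

Answer: S0, S1, S1, S1, S1, S2, S0, S1, S2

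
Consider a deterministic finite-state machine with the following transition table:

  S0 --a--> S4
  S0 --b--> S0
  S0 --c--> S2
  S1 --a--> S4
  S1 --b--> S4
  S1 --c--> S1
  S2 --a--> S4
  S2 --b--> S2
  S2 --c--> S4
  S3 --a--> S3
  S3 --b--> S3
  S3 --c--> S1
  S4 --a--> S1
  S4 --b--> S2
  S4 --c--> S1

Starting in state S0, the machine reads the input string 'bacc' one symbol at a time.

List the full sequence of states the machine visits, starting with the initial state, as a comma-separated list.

Start: S0
  read 'b': S0 --b--> S0
  read 'a': S0 --a--> S4
  read 'c': S4 --c--> S1
  read 'c': S1 --c--> S1

Answer: S0, S0, S4, S1, S1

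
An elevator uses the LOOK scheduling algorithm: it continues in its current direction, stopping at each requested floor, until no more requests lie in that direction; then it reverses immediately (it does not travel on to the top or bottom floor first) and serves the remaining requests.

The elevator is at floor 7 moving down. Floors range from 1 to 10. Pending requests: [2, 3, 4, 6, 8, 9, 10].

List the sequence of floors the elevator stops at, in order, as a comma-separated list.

Current: 7, moving DOWN
Serve below first (descending): [6, 4, 3, 2]
Then reverse, serve above (ascending): [8, 9, 10]

Answer: 6, 4, 3, 2, 8, 9, 10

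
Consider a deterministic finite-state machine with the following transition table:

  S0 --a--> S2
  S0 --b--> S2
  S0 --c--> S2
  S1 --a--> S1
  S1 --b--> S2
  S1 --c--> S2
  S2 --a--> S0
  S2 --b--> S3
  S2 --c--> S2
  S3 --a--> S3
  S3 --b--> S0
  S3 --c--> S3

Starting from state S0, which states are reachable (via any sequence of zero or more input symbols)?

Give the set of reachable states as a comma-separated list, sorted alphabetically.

Answer: S0, S2, S3

Derivation:
BFS from S0:
  visit S0: S0--a-->S2 (new), S0--b-->S2 (seen), S0--c-->S2 (seen)
  visit S2: S2--a-->S0 (seen), S2--b-->S3 (new), S2--c-->S2 (seen)
  visit S3: S3--a-->S3 (seen), S3--b-->S0 (seen), S3--c-->S3 (seen)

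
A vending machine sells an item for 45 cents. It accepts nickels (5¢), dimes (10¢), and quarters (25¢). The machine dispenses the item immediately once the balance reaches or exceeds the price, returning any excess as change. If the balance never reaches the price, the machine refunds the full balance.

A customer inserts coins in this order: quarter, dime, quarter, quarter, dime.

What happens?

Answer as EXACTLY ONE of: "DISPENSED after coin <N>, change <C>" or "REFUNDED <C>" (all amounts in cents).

Price: 45¢
Coin 1 (quarter, 25¢): balance = 25¢
Coin 2 (dime, 10¢): balance = 35¢
Coin 3 (quarter, 25¢): balance = 60¢
  → balance >= price → DISPENSE, change = 60 - 45 = 15¢

Answer: DISPENSED after coin 3, change 15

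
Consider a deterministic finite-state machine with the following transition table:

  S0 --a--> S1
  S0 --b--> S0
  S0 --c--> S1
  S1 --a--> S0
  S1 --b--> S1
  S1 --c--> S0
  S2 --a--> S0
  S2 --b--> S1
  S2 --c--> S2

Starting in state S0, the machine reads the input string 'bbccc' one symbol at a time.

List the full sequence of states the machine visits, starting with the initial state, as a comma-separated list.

Start: S0
  read 'b': S0 --b--> S0
  read 'b': S0 --b--> S0
  read 'c': S0 --c--> S1
  read 'c': S1 --c--> S0
  read 'c': S0 --c--> S1

Answer: S0, S0, S0, S1, S0, S1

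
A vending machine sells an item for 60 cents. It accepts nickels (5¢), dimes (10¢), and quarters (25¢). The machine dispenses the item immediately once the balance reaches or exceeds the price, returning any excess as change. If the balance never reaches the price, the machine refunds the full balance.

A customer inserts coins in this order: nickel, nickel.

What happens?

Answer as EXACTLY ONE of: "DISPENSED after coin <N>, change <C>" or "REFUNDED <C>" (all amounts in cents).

Answer: REFUNDED 10

Derivation:
Price: 60¢
Coin 1 (nickel, 5¢): balance = 5¢
Coin 2 (nickel, 5¢): balance = 10¢
All coins inserted, balance 10¢ < price 60¢ → REFUND 10¢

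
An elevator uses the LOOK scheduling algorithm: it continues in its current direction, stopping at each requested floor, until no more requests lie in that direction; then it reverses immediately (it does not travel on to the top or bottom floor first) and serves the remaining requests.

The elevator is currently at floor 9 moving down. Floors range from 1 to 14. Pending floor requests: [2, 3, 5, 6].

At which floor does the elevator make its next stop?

Answer: 6

Derivation:
Current floor: 9, direction: down
Requests above: []
Requests below: [2, 3, 5, 6]
Moving down and requests lie below → nearest below is max([2, 3, 5, 6]) = 6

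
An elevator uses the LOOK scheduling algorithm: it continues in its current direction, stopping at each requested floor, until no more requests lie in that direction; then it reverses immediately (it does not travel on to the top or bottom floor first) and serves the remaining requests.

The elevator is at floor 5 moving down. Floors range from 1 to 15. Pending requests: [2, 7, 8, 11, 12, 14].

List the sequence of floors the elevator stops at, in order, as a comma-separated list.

Current: 5, moving DOWN
Serve below first (descending): [2]
Then reverse, serve above (ascending): [7, 8, 11, 12, 14]

Answer: 2, 7, 8, 11, 12, 14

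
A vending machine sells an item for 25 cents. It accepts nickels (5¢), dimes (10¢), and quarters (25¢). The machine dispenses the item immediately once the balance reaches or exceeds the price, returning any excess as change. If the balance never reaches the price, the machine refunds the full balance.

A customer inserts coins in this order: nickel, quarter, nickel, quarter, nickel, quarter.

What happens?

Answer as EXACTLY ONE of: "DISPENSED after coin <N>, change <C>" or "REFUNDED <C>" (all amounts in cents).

Answer: DISPENSED after coin 2, change 5

Derivation:
Price: 25¢
Coin 1 (nickel, 5¢): balance = 5¢
Coin 2 (quarter, 25¢): balance = 30¢
  → balance >= price → DISPENSE, change = 30 - 25 = 5¢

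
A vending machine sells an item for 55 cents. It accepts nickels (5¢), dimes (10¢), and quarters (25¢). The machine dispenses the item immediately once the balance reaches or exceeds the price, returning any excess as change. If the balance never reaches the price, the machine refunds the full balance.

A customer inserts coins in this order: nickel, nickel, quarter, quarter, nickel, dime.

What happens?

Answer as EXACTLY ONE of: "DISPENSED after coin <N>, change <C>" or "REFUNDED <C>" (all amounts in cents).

Answer: DISPENSED after coin 4, change 5

Derivation:
Price: 55¢
Coin 1 (nickel, 5¢): balance = 5¢
Coin 2 (nickel, 5¢): balance = 10¢
Coin 3 (quarter, 25¢): balance = 35¢
Coin 4 (quarter, 25¢): balance = 60¢
  → balance >= price → DISPENSE, change = 60 - 55 = 5¢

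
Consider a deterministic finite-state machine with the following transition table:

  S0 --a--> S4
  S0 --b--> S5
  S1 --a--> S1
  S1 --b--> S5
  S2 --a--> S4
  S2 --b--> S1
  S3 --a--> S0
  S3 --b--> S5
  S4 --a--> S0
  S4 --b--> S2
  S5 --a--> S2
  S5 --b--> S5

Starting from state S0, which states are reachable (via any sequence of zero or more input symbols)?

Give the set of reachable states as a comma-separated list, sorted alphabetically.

BFS from S0:
  visit S0: S0--a-->S4 (new), S0--b-->S5 (new)
  visit S4: S4--a-->S0 (seen), S4--b-->S2 (new)
  visit S5: S5--a-->S2 (seen), S5--b-->S5 (seen)
  visit S2: S2--a-->S4 (seen), S2--b-->S1 (new)
  visit S1: S1--a-->S1 (seen), S1--b-->S5 (seen)

Answer: S0, S1, S2, S4, S5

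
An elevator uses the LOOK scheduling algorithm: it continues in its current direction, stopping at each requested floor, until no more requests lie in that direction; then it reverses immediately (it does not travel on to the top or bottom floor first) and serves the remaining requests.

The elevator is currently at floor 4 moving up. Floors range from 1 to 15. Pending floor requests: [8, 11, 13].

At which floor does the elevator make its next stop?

Answer: 8

Derivation:
Current floor: 4, direction: up
Requests above: [8, 11, 13]
Requests below: []
Moving up and requests lie above → nearest above is min([8, 11, 13]) = 8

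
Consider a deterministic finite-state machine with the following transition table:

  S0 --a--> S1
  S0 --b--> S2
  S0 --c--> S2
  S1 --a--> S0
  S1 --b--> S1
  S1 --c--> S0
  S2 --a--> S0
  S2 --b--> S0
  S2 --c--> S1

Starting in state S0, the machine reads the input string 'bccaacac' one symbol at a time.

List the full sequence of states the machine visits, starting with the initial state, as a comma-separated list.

Answer: S0, S2, S1, S0, S1, S0, S2, S0, S2

Derivation:
Start: S0
  read 'b': S0 --b--> S2
  read 'c': S2 --c--> S1
  read 'c': S1 --c--> S0
  read 'a': S0 --a--> S1
  read 'a': S1 --a--> S0
  read 'c': S0 --c--> S2
  read 'a': S2 --a--> S0
  read 'c': S0 --c--> S2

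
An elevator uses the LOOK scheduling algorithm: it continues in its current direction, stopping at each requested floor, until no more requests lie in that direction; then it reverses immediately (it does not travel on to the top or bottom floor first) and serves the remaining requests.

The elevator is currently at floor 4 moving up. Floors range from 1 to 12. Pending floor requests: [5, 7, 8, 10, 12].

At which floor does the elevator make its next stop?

Answer: 5

Derivation:
Current floor: 4, direction: up
Requests above: [5, 7, 8, 10, 12]
Requests below: []
Moving up and requests lie above → nearest above is min([5, 7, 8, 10, 12]) = 5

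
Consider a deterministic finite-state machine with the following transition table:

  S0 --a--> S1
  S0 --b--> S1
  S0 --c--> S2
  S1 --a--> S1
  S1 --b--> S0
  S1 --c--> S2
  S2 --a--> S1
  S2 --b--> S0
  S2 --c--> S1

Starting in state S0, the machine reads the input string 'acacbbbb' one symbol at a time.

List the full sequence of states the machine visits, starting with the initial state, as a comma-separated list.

Start: S0
  read 'a': S0 --a--> S1
  read 'c': S1 --c--> S2
  read 'a': S2 --a--> S1
  read 'c': S1 --c--> S2
  read 'b': S2 --b--> S0
  read 'b': S0 --b--> S1
  read 'b': S1 --b--> S0
  read 'b': S0 --b--> S1

Answer: S0, S1, S2, S1, S2, S0, S1, S0, S1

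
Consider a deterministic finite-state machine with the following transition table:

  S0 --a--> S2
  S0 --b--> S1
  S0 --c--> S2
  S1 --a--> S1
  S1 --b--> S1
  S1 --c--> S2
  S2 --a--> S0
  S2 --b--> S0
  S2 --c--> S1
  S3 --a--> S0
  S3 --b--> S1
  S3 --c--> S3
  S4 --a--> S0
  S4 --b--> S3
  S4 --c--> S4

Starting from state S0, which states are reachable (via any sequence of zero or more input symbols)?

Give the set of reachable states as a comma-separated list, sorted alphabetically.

Answer: S0, S1, S2

Derivation:
BFS from S0:
  visit S0: S0--a-->S2 (new), S0--b-->S1 (new), S0--c-->S2 (seen)
  visit S2: S2--a-->S0 (seen), S2--b-->S0 (seen), S2--c-->S1 (seen)
  visit S1: S1--a-->S1 (seen), S1--b-->S1 (seen), S1--c-->S2 (seen)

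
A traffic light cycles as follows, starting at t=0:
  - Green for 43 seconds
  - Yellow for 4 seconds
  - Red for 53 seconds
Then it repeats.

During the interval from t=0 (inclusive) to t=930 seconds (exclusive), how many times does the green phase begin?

Answer: 10

Derivation:
Cycle = 43+4+53 = 100s
green phase starts at t = k*100 + 0 for k=0,1,2,...
Need k*100+0 < 930 → k < 9.300
k ∈ {0, ..., 9} → 10 starts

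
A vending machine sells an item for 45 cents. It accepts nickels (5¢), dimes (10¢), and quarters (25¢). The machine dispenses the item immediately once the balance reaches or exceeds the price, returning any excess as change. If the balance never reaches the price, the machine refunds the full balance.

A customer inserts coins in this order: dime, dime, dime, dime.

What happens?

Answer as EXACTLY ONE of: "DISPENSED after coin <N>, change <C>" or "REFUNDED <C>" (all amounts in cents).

Answer: REFUNDED 40

Derivation:
Price: 45¢
Coin 1 (dime, 10¢): balance = 10¢
Coin 2 (dime, 10¢): balance = 20¢
Coin 3 (dime, 10¢): balance = 30¢
Coin 4 (dime, 10¢): balance = 40¢
All coins inserted, balance 40¢ < price 45¢ → REFUND 40¢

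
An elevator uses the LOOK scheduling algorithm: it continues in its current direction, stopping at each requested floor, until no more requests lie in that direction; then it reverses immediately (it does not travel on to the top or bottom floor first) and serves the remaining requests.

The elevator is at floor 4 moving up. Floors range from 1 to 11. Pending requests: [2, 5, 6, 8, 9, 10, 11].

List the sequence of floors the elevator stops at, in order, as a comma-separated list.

Answer: 5, 6, 8, 9, 10, 11, 2

Derivation:
Current: 4, moving UP
Serve above first (ascending): [5, 6, 8, 9, 10, 11]
Then reverse, serve below (descending): [2]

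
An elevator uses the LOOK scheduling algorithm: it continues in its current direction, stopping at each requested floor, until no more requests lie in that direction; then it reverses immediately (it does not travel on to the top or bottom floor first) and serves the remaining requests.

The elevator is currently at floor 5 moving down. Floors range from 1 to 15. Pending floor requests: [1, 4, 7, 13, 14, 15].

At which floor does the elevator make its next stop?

Answer: 4

Derivation:
Current floor: 5, direction: down
Requests above: [7, 13, 14, 15]
Requests below: [1, 4]
Moving down and requests lie below → nearest below is max([1, 4]) = 4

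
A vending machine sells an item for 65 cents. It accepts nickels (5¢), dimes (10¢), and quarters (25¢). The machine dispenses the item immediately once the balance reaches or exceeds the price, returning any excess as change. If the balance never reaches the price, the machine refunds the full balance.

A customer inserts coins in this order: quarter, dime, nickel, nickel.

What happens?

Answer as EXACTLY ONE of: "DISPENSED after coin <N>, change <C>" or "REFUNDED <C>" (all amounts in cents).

Price: 65¢
Coin 1 (quarter, 25¢): balance = 25¢
Coin 2 (dime, 10¢): balance = 35¢
Coin 3 (nickel, 5¢): balance = 40¢
Coin 4 (nickel, 5¢): balance = 45¢
All coins inserted, balance 45¢ < price 65¢ → REFUND 45¢

Answer: REFUNDED 45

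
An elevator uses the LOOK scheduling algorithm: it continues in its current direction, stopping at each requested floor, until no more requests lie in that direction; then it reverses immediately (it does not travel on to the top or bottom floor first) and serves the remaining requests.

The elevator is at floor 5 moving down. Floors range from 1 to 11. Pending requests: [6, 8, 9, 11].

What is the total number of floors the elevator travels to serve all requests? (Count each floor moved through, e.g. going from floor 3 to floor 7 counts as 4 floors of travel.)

Answer: 6

Derivation:
Start at floor 5 moving down, LOOK stop order: [6, 8, 9, 11]
  5 → 6: |6-5| = 1, total = 1
  6 → 8: |8-6| = 2, total = 3
  8 → 9: |9-8| = 1, total = 4
  9 → 11: |11-9| = 2, total = 6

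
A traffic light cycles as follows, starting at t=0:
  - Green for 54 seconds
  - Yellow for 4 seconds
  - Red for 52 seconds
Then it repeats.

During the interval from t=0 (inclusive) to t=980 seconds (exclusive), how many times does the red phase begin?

Cycle = 54+4+52 = 110s
red phase starts at t = k*110 + 58 for k=0,1,2,...
Need k*110+58 < 980 → k < 8.382
k ∈ {0, ..., 8} → 9 starts

Answer: 9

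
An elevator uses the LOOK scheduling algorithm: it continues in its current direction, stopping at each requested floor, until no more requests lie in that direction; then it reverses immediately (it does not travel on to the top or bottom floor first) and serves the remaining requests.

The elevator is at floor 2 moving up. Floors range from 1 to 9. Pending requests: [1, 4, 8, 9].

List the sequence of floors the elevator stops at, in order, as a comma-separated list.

Current: 2, moving UP
Serve above first (ascending): [4, 8, 9]
Then reverse, serve below (descending): [1]

Answer: 4, 8, 9, 1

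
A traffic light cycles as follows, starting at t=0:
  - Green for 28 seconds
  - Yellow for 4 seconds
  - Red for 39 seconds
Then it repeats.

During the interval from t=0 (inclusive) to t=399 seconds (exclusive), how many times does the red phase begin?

Answer: 6

Derivation:
Cycle = 28+4+39 = 71s
red phase starts at t = k*71 + 32 for k=0,1,2,...
Need k*71+32 < 399 → k < 5.169
k ∈ {0, ..., 5} → 6 starts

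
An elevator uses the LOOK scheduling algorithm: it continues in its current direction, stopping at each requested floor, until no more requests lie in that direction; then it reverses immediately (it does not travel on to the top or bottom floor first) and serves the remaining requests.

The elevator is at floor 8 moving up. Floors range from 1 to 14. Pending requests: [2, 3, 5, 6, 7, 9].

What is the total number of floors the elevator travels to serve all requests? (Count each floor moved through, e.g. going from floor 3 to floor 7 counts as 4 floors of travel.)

Start at floor 8 moving up, LOOK stop order: [9, 7, 6, 5, 3, 2]
  8 → 9: |9-8| = 1, total = 1
  9 → 7: |7-9| = 2, total = 3
  7 → 6: |6-7| = 1, total = 4
  6 → 5: |5-6| = 1, total = 5
  5 → 3: |3-5| = 2, total = 7
  3 → 2: |2-3| = 1, total = 8

Answer: 8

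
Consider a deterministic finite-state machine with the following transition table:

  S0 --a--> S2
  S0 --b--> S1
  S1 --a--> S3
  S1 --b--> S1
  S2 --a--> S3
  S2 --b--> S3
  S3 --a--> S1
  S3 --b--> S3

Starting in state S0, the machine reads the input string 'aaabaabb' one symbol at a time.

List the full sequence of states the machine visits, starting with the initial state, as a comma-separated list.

Start: S0
  read 'a': S0 --a--> S2
  read 'a': S2 --a--> S3
  read 'a': S3 --a--> S1
  read 'b': S1 --b--> S1
  read 'a': S1 --a--> S3
  read 'a': S3 --a--> S1
  read 'b': S1 --b--> S1
  read 'b': S1 --b--> S1

Answer: S0, S2, S3, S1, S1, S3, S1, S1, S1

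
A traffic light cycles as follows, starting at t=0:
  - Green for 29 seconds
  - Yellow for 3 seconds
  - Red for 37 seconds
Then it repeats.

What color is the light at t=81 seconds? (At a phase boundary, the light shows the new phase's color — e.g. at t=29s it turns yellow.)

Answer: green

Derivation:
Cycle length = 29 + 3 + 37 = 69s
t = 81, phase_t = 81 mod 69 = 12
12 < 29 (green end) → GREEN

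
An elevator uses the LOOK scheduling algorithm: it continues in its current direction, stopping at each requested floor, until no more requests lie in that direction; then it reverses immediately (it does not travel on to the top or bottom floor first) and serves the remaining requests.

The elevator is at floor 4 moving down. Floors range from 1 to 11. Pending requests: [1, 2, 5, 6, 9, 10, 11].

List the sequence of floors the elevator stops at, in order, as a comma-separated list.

Current: 4, moving DOWN
Serve below first (descending): [2, 1]
Then reverse, serve above (ascending): [5, 6, 9, 10, 11]

Answer: 2, 1, 5, 6, 9, 10, 11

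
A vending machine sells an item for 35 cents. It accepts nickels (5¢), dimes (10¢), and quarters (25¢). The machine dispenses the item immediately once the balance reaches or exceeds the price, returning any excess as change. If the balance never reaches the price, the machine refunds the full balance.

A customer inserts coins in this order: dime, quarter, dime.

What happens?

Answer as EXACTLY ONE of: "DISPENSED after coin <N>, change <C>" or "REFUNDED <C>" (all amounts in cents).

Price: 35¢
Coin 1 (dime, 10¢): balance = 10¢
Coin 2 (quarter, 25¢): balance = 35¢
  → balance >= price → DISPENSE, change = 35 - 35 = 0¢

Answer: DISPENSED after coin 2, change 0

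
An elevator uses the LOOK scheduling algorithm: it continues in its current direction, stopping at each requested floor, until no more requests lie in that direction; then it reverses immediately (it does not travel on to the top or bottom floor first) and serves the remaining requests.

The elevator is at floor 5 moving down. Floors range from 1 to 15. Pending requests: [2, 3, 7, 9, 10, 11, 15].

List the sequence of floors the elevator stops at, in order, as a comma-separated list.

Answer: 3, 2, 7, 9, 10, 11, 15

Derivation:
Current: 5, moving DOWN
Serve below first (descending): [3, 2]
Then reverse, serve above (ascending): [7, 9, 10, 11, 15]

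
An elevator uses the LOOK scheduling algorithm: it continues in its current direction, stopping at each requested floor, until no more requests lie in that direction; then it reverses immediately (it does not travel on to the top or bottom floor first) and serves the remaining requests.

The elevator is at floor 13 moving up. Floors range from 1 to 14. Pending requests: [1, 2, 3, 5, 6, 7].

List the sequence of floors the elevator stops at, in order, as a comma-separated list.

Current: 13, moving UP
Serve above first (ascending): []
Then reverse, serve below (descending): [7, 6, 5, 3, 2, 1]

Answer: 7, 6, 5, 3, 2, 1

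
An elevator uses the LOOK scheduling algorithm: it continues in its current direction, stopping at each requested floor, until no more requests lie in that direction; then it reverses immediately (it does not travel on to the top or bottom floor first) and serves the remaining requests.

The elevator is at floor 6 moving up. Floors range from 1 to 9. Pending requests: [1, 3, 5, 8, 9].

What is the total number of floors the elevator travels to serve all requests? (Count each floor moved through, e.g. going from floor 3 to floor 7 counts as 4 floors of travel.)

Start at floor 6 moving up, LOOK stop order: [8, 9, 5, 3, 1]
  6 → 8: |8-6| = 2, total = 2
  8 → 9: |9-8| = 1, total = 3
  9 → 5: |5-9| = 4, total = 7
  5 → 3: |3-5| = 2, total = 9
  3 → 1: |1-3| = 2, total = 11

Answer: 11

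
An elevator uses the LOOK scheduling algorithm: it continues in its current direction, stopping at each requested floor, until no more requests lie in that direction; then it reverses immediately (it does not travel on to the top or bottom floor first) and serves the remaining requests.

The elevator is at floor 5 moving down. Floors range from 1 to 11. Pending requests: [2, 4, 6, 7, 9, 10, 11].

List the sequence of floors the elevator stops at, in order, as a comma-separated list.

Current: 5, moving DOWN
Serve below first (descending): [4, 2]
Then reverse, serve above (ascending): [6, 7, 9, 10, 11]

Answer: 4, 2, 6, 7, 9, 10, 11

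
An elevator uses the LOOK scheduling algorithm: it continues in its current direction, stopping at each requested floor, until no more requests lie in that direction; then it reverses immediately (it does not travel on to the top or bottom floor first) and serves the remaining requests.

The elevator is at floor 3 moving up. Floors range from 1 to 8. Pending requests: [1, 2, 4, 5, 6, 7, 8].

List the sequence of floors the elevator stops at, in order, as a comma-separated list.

Current: 3, moving UP
Serve above first (ascending): [4, 5, 6, 7, 8]
Then reverse, serve below (descending): [2, 1]

Answer: 4, 5, 6, 7, 8, 2, 1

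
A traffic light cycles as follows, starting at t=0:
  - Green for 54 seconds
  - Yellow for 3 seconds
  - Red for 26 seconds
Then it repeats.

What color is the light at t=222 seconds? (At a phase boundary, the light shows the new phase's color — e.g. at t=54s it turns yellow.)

Answer: yellow

Derivation:
Cycle length = 54 + 3 + 26 = 83s
t = 222, phase_t = 222 mod 83 = 56
54 <= 56 < 57 (yellow end) → YELLOW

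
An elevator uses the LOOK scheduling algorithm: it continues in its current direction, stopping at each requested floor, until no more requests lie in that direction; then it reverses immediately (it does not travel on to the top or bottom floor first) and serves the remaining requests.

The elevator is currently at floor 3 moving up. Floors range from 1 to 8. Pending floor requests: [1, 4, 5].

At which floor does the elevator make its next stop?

Current floor: 3, direction: up
Requests above: [4, 5]
Requests below: [1]
Moving up and requests lie above → nearest above is min([4, 5]) = 4

Answer: 4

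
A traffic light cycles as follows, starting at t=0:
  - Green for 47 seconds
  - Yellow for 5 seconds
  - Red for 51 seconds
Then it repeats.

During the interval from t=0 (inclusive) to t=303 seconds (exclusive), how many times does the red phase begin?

Answer: 3

Derivation:
Cycle = 47+5+51 = 103s
red phase starts at t = k*103 + 52 for k=0,1,2,...
Need k*103+52 < 303 → k < 2.437
k ∈ {0, ..., 2} → 3 starts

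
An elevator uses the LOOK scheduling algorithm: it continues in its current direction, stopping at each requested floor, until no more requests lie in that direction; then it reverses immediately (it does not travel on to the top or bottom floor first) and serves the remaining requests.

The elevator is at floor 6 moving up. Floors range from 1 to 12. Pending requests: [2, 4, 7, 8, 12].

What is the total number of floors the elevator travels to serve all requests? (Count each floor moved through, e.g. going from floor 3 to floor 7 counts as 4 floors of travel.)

Answer: 16

Derivation:
Start at floor 6 moving up, LOOK stop order: [7, 8, 12, 4, 2]
  6 → 7: |7-6| = 1, total = 1
  7 → 8: |8-7| = 1, total = 2
  8 → 12: |12-8| = 4, total = 6
  12 → 4: |4-12| = 8, total = 14
  4 → 2: |2-4| = 2, total = 16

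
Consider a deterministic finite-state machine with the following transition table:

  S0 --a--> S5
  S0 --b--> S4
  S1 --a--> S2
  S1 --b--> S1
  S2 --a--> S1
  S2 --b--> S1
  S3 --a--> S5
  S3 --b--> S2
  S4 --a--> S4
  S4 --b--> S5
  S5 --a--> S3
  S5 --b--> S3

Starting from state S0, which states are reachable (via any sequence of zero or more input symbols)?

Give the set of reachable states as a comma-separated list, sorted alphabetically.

Answer: S0, S1, S2, S3, S4, S5

Derivation:
BFS from S0:
  visit S0: S0--a-->S5 (new), S0--b-->S4 (new)
  visit S5: S5--a-->S3 (new), S5--b-->S3 (seen)
  visit S4: S4--a-->S4 (seen), S4--b-->S5 (seen)
  visit S3: S3--a-->S5 (seen), S3--b-->S2 (new)
  visit S2: S2--a-->S1 (new), S2--b-->S1 (seen)
  visit S1: S1--a-->S2 (seen), S1--b-->S1 (seen)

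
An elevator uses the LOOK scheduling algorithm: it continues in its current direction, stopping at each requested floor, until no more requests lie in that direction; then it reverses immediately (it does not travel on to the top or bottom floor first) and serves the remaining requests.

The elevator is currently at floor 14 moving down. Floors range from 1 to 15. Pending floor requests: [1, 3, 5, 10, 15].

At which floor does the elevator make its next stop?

Current floor: 14, direction: down
Requests above: [15]
Requests below: [1, 3, 5, 10]
Moving down and requests lie below → nearest below is max([1, 3, 5, 10]) = 10

Answer: 10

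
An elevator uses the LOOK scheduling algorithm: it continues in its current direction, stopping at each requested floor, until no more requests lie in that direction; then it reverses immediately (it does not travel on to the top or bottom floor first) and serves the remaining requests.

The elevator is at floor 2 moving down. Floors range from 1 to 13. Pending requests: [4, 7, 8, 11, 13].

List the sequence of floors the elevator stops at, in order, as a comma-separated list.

Answer: 4, 7, 8, 11, 13

Derivation:
Current: 2, moving DOWN
Serve below first (descending): []
Then reverse, serve above (ascending): [4, 7, 8, 11, 13]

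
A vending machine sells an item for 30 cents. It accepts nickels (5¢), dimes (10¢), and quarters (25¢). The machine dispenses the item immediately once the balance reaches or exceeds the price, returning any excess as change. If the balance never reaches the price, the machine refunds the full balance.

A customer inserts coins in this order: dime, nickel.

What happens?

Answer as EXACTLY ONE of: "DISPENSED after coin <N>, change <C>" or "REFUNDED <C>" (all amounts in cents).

Answer: REFUNDED 15

Derivation:
Price: 30¢
Coin 1 (dime, 10¢): balance = 10¢
Coin 2 (nickel, 5¢): balance = 15¢
All coins inserted, balance 15¢ < price 30¢ → REFUND 15¢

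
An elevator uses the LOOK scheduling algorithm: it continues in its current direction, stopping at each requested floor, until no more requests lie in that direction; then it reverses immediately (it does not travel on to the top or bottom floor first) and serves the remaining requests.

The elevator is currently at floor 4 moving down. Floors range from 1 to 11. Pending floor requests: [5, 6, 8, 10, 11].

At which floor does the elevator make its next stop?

Current floor: 4, direction: down
Requests above: [5, 6, 8, 10, 11]
Requests below: []
Moving down but no requests below → reverse; nearest above is min([5, 6, 8, 10, 11]) = 5

Answer: 5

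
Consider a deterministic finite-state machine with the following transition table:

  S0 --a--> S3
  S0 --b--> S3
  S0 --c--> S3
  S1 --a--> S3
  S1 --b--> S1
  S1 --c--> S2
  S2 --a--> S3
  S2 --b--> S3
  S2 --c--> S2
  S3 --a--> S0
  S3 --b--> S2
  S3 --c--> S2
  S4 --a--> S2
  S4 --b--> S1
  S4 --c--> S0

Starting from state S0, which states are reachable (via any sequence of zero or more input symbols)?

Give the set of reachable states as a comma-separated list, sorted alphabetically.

BFS from S0:
  visit S0: S0--a-->S3 (new), S0--b-->S3 (seen), S0--c-->S3 (seen)
  visit S3: S3--a-->S0 (seen), S3--b-->S2 (new), S3--c-->S2 (seen)
  visit S2: S2--a-->S3 (seen), S2--b-->S3 (seen), S2--c-->S2 (seen)

Answer: S0, S2, S3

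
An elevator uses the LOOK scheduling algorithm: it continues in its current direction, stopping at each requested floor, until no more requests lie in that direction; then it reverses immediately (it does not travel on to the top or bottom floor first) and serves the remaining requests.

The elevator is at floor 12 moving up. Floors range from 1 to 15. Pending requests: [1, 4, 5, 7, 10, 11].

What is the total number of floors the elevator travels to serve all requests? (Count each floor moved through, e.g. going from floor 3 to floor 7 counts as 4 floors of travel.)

Answer: 11

Derivation:
Start at floor 12 moving up, LOOK stop order: [11, 10, 7, 5, 4, 1]
  12 → 11: |11-12| = 1, total = 1
  11 → 10: |10-11| = 1, total = 2
  10 → 7: |7-10| = 3, total = 5
  7 → 5: |5-7| = 2, total = 7
  5 → 4: |4-5| = 1, total = 8
  4 → 1: |1-4| = 3, total = 11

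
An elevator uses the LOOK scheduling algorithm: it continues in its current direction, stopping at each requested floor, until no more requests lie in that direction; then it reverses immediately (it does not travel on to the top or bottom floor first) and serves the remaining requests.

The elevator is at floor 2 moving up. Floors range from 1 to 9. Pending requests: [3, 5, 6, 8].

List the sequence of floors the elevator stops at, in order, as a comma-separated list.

Answer: 3, 5, 6, 8

Derivation:
Current: 2, moving UP
Serve above first (ascending): [3, 5, 6, 8]
Then reverse, serve below (descending): []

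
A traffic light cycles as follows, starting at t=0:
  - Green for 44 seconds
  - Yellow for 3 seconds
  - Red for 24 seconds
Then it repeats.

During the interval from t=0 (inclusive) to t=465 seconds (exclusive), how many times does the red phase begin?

Answer: 6

Derivation:
Cycle = 44+3+24 = 71s
red phase starts at t = k*71 + 47 for k=0,1,2,...
Need k*71+47 < 465 → k < 5.887
k ∈ {0, ..., 5} → 6 starts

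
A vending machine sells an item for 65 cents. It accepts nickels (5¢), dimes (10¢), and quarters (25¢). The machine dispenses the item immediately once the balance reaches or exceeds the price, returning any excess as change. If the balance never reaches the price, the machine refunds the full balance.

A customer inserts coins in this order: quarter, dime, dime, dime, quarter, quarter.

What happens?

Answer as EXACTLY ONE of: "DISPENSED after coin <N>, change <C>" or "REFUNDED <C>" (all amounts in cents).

Answer: DISPENSED after coin 5, change 15

Derivation:
Price: 65¢
Coin 1 (quarter, 25¢): balance = 25¢
Coin 2 (dime, 10¢): balance = 35¢
Coin 3 (dime, 10¢): balance = 45¢
Coin 4 (dime, 10¢): balance = 55¢
Coin 5 (quarter, 25¢): balance = 80¢
  → balance >= price → DISPENSE, change = 80 - 65 = 15¢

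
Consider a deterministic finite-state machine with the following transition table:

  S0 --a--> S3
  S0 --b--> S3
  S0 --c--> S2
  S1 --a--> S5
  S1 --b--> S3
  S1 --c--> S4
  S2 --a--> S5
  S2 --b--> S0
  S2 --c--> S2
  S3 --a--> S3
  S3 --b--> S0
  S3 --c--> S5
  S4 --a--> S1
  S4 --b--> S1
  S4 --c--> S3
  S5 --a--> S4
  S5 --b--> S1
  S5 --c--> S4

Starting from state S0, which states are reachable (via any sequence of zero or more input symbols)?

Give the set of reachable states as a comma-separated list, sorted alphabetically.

BFS from S0:
  visit S0: S0--a-->S3 (new), S0--b-->S3 (seen), S0--c-->S2 (new)
  visit S3: S3--a-->S3 (seen), S3--b-->S0 (seen), S3--c-->S5 (new)
  visit S2: S2--a-->S5 (seen), S2--b-->S0 (seen), S2--c-->S2 (seen)
  visit S5: S5--a-->S4 (new), S5--b-->S1 (new), S5--c-->S4 (seen)
  visit S4: S4--a-->S1 (seen), S4--b-->S1 (seen), S4--c-->S3 (seen)
  visit S1: S1--a-->S5 (seen), S1--b-->S3 (seen), S1--c-->S4 (seen)

Answer: S0, S1, S2, S3, S4, S5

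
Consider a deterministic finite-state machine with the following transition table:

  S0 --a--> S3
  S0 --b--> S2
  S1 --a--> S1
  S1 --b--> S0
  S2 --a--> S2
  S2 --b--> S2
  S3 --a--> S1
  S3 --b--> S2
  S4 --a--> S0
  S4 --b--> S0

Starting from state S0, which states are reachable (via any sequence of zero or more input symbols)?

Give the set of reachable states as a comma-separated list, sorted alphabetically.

BFS from S0:
  visit S0: S0--a-->S3 (new), S0--b-->S2 (new)
  visit S3: S3--a-->S1 (new), S3--b-->S2 (seen)
  visit S2: S2--a-->S2 (seen), S2--b-->S2 (seen)
  visit S1: S1--a-->S1 (seen), S1--b-->S0 (seen)

Answer: S0, S1, S2, S3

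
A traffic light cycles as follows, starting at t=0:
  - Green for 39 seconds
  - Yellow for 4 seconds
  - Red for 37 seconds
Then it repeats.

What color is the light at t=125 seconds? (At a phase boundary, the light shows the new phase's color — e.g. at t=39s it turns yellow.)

Cycle length = 39 + 4 + 37 = 80s
t = 125, phase_t = 125 mod 80 = 45
45 >= 43 → RED

Answer: red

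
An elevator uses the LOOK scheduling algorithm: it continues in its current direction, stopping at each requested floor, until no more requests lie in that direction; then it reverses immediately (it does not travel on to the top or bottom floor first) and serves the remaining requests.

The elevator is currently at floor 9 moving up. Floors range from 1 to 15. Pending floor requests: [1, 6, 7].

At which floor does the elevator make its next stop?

Answer: 7

Derivation:
Current floor: 9, direction: up
Requests above: []
Requests below: [1, 6, 7]
Moving up but no requests above → reverse; nearest below is max([1, 6, 7]) = 7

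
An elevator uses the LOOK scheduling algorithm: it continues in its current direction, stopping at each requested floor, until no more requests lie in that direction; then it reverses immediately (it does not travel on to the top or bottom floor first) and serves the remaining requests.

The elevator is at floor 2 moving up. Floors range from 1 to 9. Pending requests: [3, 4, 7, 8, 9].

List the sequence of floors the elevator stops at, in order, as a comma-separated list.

Current: 2, moving UP
Serve above first (ascending): [3, 4, 7, 8, 9]
Then reverse, serve below (descending): []

Answer: 3, 4, 7, 8, 9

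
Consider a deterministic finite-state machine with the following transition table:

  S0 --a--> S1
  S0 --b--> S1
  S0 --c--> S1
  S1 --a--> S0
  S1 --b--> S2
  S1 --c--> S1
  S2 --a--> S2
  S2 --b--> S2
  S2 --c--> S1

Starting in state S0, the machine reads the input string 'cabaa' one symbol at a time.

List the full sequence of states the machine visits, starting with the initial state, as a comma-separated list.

Start: S0
  read 'c': S0 --c--> S1
  read 'a': S1 --a--> S0
  read 'b': S0 --b--> S1
  read 'a': S1 --a--> S0
  read 'a': S0 --a--> S1

Answer: S0, S1, S0, S1, S0, S1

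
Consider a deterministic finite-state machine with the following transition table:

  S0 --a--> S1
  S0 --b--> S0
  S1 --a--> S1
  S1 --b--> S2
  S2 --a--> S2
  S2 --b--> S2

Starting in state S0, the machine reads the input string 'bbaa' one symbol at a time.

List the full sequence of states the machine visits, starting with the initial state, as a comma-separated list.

Answer: S0, S0, S0, S1, S1

Derivation:
Start: S0
  read 'b': S0 --b--> S0
  read 'b': S0 --b--> S0
  read 'a': S0 --a--> S1
  read 'a': S1 --a--> S1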